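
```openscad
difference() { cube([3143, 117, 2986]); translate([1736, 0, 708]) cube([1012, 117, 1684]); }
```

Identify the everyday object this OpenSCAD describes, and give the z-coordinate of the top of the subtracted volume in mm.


A wall with a window opening. The window head height is 2392 mm.

A wall with a rectangular opening subtracted — a window. Sill at z = 708, opening 1684 mm tall, so the head is at 708 + 1684 = 2392 mm.


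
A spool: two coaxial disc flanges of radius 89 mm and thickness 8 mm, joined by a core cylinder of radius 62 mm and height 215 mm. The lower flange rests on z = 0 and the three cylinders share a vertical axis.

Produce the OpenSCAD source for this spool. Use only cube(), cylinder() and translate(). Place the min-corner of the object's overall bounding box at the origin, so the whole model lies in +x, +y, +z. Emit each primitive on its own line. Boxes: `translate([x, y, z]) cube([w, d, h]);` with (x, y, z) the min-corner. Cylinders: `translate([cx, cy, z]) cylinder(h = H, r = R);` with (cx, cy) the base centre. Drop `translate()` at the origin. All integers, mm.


translate([89, 89, 0]) cylinder(h = 8, r = 89);
translate([89, 89, 8]) cylinder(h = 215, r = 62);
translate([89, 89, 223]) cylinder(h = 8, r = 89);


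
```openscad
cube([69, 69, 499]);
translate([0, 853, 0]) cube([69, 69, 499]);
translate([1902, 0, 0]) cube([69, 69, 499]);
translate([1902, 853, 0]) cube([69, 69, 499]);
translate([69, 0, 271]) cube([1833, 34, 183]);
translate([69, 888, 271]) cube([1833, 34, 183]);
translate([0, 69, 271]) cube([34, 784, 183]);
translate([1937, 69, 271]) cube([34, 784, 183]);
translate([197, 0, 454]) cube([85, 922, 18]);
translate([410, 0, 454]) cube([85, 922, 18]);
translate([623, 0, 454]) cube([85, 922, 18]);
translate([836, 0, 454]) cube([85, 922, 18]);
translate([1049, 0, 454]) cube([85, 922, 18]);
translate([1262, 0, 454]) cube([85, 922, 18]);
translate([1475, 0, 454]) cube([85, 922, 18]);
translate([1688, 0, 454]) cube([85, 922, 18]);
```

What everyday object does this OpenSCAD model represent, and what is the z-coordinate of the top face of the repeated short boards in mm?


A bed frame. The slat-top height is 472 mm.

Four posts, four rails, and a row of slats — a bed frame. Slats sit on the rails at z = 271 + 183 = 454; with slat thickness 18, the top is 472 mm.


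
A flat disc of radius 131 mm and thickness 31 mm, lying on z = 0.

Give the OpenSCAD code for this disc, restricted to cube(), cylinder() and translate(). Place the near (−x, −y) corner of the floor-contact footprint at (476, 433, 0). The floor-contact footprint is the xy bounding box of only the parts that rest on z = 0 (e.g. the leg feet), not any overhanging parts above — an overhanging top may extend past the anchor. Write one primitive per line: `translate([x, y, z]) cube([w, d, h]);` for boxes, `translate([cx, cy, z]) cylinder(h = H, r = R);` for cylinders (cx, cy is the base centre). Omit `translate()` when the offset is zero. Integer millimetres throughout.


translate([607, 564, 0]) cylinder(h = 31, r = 131);


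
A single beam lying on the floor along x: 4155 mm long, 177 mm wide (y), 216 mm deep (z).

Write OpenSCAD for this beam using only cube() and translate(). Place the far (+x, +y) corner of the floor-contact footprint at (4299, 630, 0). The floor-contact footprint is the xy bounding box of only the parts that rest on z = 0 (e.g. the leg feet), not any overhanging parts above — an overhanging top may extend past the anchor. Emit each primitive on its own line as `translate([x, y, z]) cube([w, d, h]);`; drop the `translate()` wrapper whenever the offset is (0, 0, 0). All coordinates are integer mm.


translate([144, 453, 0]) cube([4155, 177, 216]);


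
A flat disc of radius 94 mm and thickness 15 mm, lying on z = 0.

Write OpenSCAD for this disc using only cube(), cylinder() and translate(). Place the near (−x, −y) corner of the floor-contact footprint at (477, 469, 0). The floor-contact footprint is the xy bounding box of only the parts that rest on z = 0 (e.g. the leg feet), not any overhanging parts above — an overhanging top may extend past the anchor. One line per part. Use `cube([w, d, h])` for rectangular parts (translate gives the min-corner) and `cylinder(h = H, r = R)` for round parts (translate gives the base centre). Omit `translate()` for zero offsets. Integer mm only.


translate([571, 563, 0]) cylinder(h = 15, r = 94);


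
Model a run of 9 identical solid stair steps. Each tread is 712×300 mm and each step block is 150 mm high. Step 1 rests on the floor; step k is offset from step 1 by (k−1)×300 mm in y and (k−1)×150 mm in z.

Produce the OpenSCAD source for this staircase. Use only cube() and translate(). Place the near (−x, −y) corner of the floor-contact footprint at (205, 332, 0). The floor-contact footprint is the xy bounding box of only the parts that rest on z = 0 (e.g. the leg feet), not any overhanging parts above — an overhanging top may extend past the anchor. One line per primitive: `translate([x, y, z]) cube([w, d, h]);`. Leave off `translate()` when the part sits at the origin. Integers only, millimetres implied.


translate([205, 332, 0]) cube([712, 300, 150]);
translate([205, 632, 150]) cube([712, 300, 150]);
translate([205, 932, 300]) cube([712, 300, 150]);
translate([205, 1232, 450]) cube([712, 300, 150]);
translate([205, 1532, 600]) cube([712, 300, 150]);
translate([205, 1832, 750]) cube([712, 300, 150]);
translate([205, 2132, 900]) cube([712, 300, 150]);
translate([205, 2432, 1050]) cube([712, 300, 150]);
translate([205, 2732, 1200]) cube([712, 300, 150]);


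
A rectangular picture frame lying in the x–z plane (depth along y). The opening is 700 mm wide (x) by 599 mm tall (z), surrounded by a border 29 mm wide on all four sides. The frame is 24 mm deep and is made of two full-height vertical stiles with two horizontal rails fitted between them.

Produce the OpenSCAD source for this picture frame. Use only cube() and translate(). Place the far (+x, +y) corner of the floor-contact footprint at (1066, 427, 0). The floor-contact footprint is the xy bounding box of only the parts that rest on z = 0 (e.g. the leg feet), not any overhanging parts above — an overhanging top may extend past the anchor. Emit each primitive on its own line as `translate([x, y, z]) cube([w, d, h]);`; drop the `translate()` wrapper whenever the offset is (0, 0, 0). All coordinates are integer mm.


translate([308, 403, 0]) cube([29, 24, 657]);
translate([1037, 403, 0]) cube([29, 24, 657]);
translate([337, 403, 0]) cube([700, 24, 29]);
translate([337, 403, 628]) cube([700, 24, 29]);


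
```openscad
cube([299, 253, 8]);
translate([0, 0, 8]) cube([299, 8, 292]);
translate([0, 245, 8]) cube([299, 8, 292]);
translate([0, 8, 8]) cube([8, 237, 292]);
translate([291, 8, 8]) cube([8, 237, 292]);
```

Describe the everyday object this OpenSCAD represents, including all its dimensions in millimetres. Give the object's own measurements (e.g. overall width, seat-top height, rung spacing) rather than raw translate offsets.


An open-topped rectangular box: outside dimensions 299×253×300 mm, with a uniform wall and base thickness of 8 mm. The base is a full 299×253 slab on the floor; four walls sit on top of the base. The front and back walls (the −y and +y sides) span the full width; the two side walls fit between them.


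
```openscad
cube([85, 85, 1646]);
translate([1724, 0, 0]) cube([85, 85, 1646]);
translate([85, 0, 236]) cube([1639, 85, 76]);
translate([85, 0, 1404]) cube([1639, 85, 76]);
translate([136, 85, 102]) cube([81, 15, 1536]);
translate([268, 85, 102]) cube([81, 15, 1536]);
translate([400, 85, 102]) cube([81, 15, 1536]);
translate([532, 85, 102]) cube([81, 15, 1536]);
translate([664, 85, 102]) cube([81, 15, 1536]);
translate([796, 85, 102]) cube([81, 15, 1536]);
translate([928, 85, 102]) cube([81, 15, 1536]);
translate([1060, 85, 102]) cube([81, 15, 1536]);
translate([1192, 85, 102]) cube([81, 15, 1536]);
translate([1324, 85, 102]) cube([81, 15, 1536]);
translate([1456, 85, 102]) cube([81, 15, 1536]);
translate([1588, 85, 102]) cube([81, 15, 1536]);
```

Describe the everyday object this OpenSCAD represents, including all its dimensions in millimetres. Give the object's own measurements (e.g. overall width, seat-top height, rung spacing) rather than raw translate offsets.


A fence section. Two 85×85 mm posts, 1646 mm tall, stand on the floor with a clear span of 1639 mm between their inner faces. Two horizontal rails of 85×76 mm section span the gap between the posts with their undersides at z = 236 mm and z = 1404 mm, flush with the posts' −y face. 12 pickets, each 81 mm wide, 15 mm thick and 1536 mm tall, are fixed to the +y face of the rails with their bottoms at z = 102 mm, spaced across the span with a 51 mm gap after the −x post and between neighbouring pickets, with 55 mm left before the +x post.


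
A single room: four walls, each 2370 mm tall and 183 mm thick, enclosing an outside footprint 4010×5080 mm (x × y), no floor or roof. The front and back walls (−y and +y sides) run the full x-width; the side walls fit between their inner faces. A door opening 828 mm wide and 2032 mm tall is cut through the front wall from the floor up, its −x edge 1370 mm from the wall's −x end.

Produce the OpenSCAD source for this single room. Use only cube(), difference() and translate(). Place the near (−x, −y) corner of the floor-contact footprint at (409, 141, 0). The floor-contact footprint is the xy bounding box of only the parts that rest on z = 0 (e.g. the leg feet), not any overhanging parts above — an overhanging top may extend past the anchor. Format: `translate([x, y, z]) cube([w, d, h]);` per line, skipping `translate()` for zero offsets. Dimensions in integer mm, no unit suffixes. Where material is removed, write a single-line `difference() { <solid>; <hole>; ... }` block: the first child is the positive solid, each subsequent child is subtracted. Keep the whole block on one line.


difference() { translate([409, 141, 0]) cube([4010, 183, 2370]); translate([1779, 141, 0]) cube([828, 183, 2032]); }
translate([409, 5038, 0]) cube([4010, 183, 2370]);
translate([409, 324, 0]) cube([183, 4714, 2370]);
translate([4236, 324, 0]) cube([183, 4714, 2370]);


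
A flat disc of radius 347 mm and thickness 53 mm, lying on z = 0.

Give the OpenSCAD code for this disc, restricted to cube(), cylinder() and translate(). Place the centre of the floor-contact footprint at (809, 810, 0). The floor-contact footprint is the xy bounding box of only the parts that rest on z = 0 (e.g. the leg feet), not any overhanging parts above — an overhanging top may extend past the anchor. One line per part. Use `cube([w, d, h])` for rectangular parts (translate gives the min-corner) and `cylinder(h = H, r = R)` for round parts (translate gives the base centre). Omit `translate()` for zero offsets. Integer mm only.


translate([809, 810, 0]) cylinder(h = 53, r = 347);


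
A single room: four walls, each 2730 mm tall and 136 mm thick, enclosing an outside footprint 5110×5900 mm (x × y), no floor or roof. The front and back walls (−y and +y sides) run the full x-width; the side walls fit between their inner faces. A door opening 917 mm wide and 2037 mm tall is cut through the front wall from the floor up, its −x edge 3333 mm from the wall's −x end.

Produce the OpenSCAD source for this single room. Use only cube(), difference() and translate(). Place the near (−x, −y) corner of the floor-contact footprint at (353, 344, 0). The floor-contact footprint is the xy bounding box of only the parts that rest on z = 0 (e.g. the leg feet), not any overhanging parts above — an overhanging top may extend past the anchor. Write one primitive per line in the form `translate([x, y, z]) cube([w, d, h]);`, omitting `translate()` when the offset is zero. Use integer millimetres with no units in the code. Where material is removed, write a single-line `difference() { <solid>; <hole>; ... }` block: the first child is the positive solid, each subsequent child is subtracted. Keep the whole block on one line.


difference() { translate([353, 344, 0]) cube([5110, 136, 2730]); translate([3686, 344, 0]) cube([917, 136, 2037]); }
translate([353, 6108, 0]) cube([5110, 136, 2730]);
translate([353, 480, 0]) cube([136, 5628, 2730]);
translate([5327, 480, 0]) cube([136, 5628, 2730]);


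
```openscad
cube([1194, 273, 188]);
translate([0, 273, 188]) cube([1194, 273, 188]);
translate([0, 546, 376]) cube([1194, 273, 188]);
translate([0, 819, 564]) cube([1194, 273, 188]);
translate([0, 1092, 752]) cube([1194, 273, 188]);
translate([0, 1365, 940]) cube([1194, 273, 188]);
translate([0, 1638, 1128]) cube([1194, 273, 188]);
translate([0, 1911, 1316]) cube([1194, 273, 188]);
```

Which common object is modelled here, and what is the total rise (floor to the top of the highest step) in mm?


A staircase. The total rise is 1504 mm.

8 identical blocks, each offset up and back from the previous — a staircase. Each step is 188 mm tall and there are 8 of them, so the total rise is 8 × 188 = 1504 mm.


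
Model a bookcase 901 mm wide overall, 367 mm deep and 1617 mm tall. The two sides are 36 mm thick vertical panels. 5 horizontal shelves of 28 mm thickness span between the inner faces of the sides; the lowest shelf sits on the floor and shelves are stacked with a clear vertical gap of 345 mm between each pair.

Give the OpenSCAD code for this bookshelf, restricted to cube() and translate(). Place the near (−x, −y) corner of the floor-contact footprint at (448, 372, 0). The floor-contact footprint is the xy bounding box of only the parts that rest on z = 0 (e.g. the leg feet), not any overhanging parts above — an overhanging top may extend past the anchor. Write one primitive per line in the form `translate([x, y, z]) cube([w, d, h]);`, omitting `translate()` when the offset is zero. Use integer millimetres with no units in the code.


translate([448, 372, 0]) cube([36, 367, 1617]);
translate([1313, 372, 0]) cube([36, 367, 1617]);
translate([484, 372, 0]) cube([829, 367, 28]);
translate([484, 372, 373]) cube([829, 367, 28]);
translate([484, 372, 746]) cube([829, 367, 28]);
translate([484, 372, 1119]) cube([829, 367, 28]);
translate([484, 372, 1492]) cube([829, 367, 28]);


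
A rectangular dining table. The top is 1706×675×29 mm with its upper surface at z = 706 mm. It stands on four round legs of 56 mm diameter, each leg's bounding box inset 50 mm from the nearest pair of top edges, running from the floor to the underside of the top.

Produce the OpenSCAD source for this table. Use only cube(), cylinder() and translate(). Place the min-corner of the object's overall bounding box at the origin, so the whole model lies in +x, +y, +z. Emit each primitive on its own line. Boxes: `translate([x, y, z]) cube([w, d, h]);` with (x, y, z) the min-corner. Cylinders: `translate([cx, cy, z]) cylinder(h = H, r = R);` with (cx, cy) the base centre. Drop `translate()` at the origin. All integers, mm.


translate([0, 0, 677]) cube([1706, 675, 29]);
translate([78, 78, 0]) cylinder(h = 677, r = 28);
translate([1628, 78, 0]) cylinder(h = 677, r = 28);
translate([78, 597, 0]) cylinder(h = 677, r = 28);
translate([1628, 597, 0]) cylinder(h = 677, r = 28);


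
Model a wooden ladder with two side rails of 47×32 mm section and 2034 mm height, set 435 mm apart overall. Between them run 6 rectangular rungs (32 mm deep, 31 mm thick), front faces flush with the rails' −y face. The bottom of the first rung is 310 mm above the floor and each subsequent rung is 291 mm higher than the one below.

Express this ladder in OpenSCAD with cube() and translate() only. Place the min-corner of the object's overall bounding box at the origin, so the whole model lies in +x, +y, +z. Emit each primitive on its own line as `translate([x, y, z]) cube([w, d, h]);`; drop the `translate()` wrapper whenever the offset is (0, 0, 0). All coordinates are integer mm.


cube([47, 32, 2034]);
translate([388, 0, 0]) cube([47, 32, 2034]);
translate([47, 0, 310]) cube([341, 32, 31]);
translate([47, 0, 601]) cube([341, 32, 31]);
translate([47, 0, 892]) cube([341, 32, 31]);
translate([47, 0, 1183]) cube([341, 32, 31]);
translate([47, 0, 1474]) cube([341, 32, 31]);
translate([47, 0, 1765]) cube([341, 32, 31]);


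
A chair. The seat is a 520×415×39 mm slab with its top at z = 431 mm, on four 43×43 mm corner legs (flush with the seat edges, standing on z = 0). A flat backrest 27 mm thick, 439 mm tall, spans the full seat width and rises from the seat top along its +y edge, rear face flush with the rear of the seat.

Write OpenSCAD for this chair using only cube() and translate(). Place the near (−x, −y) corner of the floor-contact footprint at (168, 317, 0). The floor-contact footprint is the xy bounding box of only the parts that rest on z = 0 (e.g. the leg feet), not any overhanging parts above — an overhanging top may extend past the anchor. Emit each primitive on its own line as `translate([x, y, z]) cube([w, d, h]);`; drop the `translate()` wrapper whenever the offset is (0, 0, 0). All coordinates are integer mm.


// leg_h = 431 - 39 = 392
translate([168, 317, 392]) cube([520, 415, 39]);
translate([168, 317, 0]) cube([43, 43, 392]);
translate([645, 317, 0]) cube([43, 43, 392]);
translate([168, 689, 0]) cube([43, 43, 392]);
translate([645, 689, 0]) cube([43, 43, 392]);
translate([168, 705, 431]) cube([520, 27, 439]);


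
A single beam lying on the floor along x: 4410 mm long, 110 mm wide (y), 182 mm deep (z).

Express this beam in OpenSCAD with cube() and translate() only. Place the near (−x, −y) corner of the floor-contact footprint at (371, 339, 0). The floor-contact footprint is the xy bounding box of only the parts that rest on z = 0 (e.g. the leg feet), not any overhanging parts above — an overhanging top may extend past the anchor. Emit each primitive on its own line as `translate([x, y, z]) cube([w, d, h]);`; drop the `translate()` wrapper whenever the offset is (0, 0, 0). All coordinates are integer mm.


translate([371, 339, 0]) cube([4410, 110, 182]);


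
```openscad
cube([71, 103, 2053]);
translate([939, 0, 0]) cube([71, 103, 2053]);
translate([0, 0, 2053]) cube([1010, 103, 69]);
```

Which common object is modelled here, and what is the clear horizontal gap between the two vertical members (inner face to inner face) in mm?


A door frame. The clear opening width is 868 mm.

Two 2053 mm tall posts with a header on top — a door frame. The left jamb is 71 mm wide at x = 0; the right jamb starts at x = 939. The clear opening is 939 − 71 = 868 mm.


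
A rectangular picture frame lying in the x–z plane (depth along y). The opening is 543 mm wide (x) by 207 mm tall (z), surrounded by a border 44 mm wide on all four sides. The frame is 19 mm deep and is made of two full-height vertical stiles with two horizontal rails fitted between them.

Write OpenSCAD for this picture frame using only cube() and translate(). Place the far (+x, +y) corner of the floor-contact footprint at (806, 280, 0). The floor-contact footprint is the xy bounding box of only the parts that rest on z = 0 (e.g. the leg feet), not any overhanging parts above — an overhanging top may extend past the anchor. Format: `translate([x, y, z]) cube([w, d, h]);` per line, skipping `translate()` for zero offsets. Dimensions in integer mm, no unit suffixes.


translate([175, 261, 0]) cube([44, 19, 295]);
translate([762, 261, 0]) cube([44, 19, 295]);
translate([219, 261, 0]) cube([543, 19, 44]);
translate([219, 261, 251]) cube([543, 19, 44]);


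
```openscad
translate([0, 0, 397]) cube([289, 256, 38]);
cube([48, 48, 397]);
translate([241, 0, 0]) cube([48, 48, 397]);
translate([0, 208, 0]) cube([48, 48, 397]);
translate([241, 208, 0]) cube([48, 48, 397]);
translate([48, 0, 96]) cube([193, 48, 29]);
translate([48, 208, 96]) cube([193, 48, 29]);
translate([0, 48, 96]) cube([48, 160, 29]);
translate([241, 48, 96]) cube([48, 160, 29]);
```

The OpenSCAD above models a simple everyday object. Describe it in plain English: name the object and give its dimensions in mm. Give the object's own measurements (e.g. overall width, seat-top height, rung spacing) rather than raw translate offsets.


A four-legged stool. The seat is a 289×256×38 mm slab whose top surface is at z = 435 mm; four square legs, each 48×48 mm in cross-section, run from the floor (z = 0) to the underside of the seat, each flush with a corner of the seat. Four stretchers, 48 mm wide and 29 mm tall, connect adjacent legs with their undersides at z = 96 mm, each running between the inner faces of the legs it joins and aligned with the legs' outer faces on the other axis.


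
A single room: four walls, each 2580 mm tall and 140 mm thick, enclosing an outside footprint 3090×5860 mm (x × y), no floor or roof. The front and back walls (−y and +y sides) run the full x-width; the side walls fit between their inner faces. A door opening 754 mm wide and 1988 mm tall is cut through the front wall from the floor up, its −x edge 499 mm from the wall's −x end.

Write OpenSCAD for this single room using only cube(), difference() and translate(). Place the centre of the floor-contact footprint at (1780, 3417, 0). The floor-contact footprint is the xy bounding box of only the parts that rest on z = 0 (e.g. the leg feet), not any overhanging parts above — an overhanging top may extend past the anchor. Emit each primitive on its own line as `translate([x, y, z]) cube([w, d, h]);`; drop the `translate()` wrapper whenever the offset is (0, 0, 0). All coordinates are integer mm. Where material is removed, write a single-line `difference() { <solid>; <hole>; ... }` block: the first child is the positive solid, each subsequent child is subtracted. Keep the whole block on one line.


difference() { translate([235, 487, 0]) cube([3090, 140, 2580]); translate([734, 487, 0]) cube([754, 140, 1988]); }
translate([235, 6207, 0]) cube([3090, 140, 2580]);
translate([235, 627, 0]) cube([140, 5580, 2580]);
translate([3185, 627, 0]) cube([140, 5580, 2580]);


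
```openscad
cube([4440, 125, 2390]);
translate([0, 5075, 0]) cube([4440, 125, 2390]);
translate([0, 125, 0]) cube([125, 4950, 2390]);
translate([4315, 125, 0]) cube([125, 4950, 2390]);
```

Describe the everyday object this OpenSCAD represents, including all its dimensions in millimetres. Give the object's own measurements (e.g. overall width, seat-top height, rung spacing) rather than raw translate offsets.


The wall frame of a small rectangular building: four walls, each 2390 mm tall and 125 mm thick, enclosing a footprint 4440 mm (x) by 5200 mm (y) outside-to-outside, with no floor or roof. The front and back walls (the −y and +y sides) span the full width; the two side walls fit between them.


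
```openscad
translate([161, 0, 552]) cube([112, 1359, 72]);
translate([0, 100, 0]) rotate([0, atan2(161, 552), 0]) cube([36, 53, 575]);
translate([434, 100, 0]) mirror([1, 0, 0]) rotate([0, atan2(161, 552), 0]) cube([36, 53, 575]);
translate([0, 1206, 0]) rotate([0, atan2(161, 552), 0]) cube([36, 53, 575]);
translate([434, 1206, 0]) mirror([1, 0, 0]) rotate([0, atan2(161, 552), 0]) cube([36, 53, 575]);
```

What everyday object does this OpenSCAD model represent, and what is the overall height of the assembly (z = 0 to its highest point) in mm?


A sawhorse. The overall height is 624 mm.

A beam across two mirrored pairs of raked legs — a sawhorse. The beam's underside is at z = 552 (matching the legs' vertical rise in atan2(161, 552)) and the beam is 72 mm tall, so its top is at 552 + 72 = 624 mm. The raked legs top out at the beam's underside, so that is the highest point.


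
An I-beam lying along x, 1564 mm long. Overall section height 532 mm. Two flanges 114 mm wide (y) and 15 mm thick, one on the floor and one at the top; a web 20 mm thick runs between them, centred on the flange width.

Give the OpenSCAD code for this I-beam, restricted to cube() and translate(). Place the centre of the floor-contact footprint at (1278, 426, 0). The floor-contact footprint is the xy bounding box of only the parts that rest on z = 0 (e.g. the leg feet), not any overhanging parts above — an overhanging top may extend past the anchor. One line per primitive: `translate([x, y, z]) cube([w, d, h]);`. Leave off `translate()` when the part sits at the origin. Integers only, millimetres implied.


translate([496, 369, 0]) cube([1564, 114, 15]);
translate([496, 416, 15]) cube([1564, 20, 502]);
translate([496, 369, 517]) cube([1564, 114, 15]);


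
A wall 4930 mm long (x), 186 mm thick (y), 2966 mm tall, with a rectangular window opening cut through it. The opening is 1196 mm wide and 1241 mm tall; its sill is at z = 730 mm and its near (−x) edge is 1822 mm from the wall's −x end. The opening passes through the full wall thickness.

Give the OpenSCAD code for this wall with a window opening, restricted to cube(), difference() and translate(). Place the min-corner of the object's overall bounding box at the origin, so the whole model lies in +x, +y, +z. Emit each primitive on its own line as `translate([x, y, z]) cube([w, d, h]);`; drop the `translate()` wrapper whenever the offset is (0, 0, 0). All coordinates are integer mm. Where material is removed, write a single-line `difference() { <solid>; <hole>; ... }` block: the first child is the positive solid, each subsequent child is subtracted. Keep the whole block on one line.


difference() { cube([4930, 186, 2966]); translate([1822, 0, 730]) cube([1196, 186, 1241]); }


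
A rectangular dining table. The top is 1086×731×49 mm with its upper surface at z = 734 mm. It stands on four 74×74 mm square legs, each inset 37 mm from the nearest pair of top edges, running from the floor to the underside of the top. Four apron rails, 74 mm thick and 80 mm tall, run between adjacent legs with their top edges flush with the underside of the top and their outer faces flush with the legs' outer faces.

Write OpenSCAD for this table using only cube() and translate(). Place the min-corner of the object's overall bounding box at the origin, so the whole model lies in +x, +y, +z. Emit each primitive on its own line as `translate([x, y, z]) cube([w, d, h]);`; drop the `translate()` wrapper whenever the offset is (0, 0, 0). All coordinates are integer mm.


translate([0, 0, 685]) cube([1086, 731, 49]);
translate([37, 37, 0]) cube([74, 74, 685]);
translate([975, 37, 0]) cube([74, 74, 685]);
translate([37, 620, 0]) cube([74, 74, 685]);
translate([975, 620, 0]) cube([74, 74, 685]);
translate([111, 37, 605]) cube([864, 74, 80]);
translate([111, 620, 605]) cube([864, 74, 80]);
translate([37, 111, 605]) cube([74, 509, 80]);
translate([975, 111, 605]) cube([74, 509, 80]);


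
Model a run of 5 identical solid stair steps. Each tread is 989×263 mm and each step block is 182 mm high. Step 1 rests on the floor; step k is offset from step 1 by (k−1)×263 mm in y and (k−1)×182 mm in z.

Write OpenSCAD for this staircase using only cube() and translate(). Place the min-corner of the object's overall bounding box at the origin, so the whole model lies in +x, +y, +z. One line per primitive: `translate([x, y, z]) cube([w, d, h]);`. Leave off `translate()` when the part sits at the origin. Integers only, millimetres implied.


cube([989, 263, 182]);
translate([0, 263, 182]) cube([989, 263, 182]);
translate([0, 526, 364]) cube([989, 263, 182]);
translate([0, 789, 546]) cube([989, 263, 182]);
translate([0, 1052, 728]) cube([989, 263, 182]);


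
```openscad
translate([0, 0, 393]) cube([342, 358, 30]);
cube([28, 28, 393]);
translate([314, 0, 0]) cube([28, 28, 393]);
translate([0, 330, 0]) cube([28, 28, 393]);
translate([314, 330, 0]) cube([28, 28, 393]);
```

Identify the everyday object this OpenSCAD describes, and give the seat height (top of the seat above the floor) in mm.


A stool. The seat height is 423 mm.

A 342×358×30 slab at z = 393 on four corner posts — a stool. The seat top is 393 + 30 = 423 mm.


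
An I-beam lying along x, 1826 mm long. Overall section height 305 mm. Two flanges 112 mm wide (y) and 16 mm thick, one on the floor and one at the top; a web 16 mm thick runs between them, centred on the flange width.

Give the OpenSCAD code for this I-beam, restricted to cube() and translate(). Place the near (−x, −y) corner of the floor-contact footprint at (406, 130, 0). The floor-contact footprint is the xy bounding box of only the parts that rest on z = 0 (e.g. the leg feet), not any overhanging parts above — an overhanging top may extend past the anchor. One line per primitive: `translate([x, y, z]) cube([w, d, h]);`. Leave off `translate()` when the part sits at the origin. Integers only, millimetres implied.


translate([406, 130, 0]) cube([1826, 112, 16]);
translate([406, 178, 16]) cube([1826, 16, 273]);
translate([406, 130, 289]) cube([1826, 112, 16]);


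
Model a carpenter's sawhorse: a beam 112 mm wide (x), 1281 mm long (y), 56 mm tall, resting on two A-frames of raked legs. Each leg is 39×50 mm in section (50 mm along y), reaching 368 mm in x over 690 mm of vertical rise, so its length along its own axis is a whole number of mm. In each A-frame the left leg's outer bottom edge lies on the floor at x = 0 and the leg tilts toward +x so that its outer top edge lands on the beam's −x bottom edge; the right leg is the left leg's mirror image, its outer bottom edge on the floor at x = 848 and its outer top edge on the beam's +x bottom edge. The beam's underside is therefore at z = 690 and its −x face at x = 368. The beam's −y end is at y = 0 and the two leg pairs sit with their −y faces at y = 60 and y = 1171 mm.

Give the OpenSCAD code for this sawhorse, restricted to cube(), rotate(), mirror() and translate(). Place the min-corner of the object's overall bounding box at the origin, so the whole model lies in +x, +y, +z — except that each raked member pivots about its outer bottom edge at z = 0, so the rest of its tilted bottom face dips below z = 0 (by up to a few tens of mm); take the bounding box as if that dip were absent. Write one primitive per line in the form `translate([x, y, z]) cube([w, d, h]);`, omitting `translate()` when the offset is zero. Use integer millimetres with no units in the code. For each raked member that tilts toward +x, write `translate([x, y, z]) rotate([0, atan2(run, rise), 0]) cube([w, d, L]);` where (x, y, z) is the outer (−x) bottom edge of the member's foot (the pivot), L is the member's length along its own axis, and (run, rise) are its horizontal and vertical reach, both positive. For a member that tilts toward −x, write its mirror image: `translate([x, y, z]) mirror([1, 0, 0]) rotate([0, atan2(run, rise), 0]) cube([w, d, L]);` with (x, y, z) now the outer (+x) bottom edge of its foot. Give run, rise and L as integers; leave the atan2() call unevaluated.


translate([368, 0, 690]) cube([112, 1281, 56]);
translate([0, 60, 0]) rotate([0, atan2(368, 690), 0]) cube([39, 50, 782]);
translate([848, 60, 0]) mirror([1, 0, 0]) rotate([0, atan2(368, 690), 0]) cube([39, 50, 782]);
translate([0, 1171, 0]) rotate([0, atan2(368, 690), 0]) cube([39, 50, 782]);
translate([848, 1171, 0]) mirror([1, 0, 0]) rotate([0, atan2(368, 690), 0]) cube([39, 50, 782]);


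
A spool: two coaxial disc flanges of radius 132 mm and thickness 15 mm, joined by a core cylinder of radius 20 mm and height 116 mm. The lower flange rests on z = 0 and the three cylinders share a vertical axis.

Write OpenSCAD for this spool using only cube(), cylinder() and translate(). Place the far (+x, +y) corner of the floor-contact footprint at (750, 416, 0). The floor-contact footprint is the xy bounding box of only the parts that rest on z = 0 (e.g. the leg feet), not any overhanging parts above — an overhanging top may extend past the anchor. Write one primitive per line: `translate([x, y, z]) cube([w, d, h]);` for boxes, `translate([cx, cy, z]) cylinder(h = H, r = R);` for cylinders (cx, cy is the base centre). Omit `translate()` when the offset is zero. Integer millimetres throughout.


translate([618, 284, 0]) cylinder(h = 15, r = 132);
translate([618, 284, 15]) cylinder(h = 116, r = 20);
translate([618, 284, 131]) cylinder(h = 15, r = 132);


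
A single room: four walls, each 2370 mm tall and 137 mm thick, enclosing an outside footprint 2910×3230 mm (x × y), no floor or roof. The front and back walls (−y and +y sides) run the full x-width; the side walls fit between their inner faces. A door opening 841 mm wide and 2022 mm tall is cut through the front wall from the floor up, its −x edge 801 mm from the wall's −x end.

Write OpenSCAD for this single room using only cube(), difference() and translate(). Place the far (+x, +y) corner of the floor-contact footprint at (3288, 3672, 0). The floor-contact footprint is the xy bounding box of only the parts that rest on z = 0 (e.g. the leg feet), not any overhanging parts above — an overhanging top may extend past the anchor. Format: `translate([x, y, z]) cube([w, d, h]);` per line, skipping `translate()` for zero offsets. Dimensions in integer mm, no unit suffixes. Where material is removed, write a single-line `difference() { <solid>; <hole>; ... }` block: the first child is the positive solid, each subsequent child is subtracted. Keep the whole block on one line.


difference() { translate([378, 442, 0]) cube([2910, 137, 2370]); translate([1179, 442, 0]) cube([841, 137, 2022]); }
translate([378, 3535, 0]) cube([2910, 137, 2370]);
translate([378, 579, 0]) cube([137, 2956, 2370]);
translate([3151, 579, 0]) cube([137, 2956, 2370]);


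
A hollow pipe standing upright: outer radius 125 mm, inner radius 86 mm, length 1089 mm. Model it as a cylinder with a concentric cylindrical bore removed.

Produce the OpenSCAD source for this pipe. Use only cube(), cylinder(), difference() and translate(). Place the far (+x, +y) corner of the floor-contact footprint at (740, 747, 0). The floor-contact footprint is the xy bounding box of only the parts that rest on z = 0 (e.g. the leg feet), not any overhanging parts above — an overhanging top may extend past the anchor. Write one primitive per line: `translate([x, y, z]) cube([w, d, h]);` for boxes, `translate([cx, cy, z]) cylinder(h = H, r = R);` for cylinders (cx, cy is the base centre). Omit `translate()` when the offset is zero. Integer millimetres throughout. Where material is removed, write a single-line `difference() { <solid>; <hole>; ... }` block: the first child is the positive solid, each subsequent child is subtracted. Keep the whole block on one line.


difference() { translate([615, 622, 0]) cylinder(h = 1089, r = 125); translate([615, 622, 0]) cylinder(h = 1089, r = 86); }


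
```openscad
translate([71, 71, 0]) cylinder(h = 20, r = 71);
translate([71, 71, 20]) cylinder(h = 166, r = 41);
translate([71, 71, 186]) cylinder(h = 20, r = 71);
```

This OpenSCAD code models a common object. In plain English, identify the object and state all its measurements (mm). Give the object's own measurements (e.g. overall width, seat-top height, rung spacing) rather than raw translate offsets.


A spool: two coaxial disc flanges of radius 71 mm and thickness 20 mm, joined by a core cylinder of radius 41 mm and height 166 mm. The lower flange rests on z = 0 and the three cylinders share a vertical axis.


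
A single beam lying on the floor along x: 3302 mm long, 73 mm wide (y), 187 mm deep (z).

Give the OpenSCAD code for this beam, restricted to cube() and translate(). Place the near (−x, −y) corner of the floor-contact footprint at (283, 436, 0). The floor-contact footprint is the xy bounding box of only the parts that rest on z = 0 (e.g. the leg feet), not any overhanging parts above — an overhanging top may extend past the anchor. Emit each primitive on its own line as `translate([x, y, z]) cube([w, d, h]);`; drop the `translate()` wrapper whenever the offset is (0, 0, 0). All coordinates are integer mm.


translate([283, 436, 0]) cube([3302, 73, 187]);


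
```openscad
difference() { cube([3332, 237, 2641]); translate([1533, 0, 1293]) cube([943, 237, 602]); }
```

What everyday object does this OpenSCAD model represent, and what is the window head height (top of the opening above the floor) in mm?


A wall with a window opening. The window head height is 1895 mm.

A wall with a rectangular opening subtracted — a window. Sill at z = 1293, opening 602 mm tall, so the head is at 1293 + 602 = 1895 mm.


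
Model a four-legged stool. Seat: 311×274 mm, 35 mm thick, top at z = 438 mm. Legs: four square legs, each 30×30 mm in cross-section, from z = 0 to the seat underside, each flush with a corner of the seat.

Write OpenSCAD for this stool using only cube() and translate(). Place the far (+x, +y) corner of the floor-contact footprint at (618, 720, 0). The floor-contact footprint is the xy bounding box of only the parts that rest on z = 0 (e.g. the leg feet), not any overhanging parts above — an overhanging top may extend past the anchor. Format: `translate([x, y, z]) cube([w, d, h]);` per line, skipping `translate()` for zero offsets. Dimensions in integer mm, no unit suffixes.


translate([307, 446, 403]) cube([311, 274, 35]);
translate([307, 446, 0]) cube([30, 30, 403]);
translate([588, 446, 0]) cube([30, 30, 403]);
translate([307, 690, 0]) cube([30, 30, 403]);
translate([588, 690, 0]) cube([30, 30, 403]);


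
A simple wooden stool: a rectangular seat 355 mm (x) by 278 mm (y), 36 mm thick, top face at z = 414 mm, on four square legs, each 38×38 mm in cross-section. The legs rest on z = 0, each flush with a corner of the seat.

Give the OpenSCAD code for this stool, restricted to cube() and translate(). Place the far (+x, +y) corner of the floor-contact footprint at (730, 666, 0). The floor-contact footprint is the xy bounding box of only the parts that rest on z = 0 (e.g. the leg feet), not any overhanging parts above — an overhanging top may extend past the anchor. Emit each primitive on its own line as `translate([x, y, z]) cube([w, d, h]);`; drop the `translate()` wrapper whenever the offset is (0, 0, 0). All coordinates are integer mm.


translate([375, 388, 378]) cube([355, 278, 36]);
translate([375, 388, 0]) cube([38, 38, 378]);
translate([692, 388, 0]) cube([38, 38, 378]);
translate([375, 628, 0]) cube([38, 38, 378]);
translate([692, 628, 0]) cube([38, 38, 378]);


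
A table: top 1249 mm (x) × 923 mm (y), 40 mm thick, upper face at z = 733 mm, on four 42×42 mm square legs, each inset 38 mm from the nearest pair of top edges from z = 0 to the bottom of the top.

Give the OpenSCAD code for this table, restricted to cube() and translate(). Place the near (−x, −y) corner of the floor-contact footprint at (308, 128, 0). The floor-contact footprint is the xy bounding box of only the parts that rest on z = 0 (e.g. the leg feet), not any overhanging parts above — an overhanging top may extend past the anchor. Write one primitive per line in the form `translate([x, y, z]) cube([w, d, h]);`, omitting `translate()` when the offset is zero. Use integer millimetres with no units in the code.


translate([270, 90, 693]) cube([1249, 923, 40]);
translate([308, 128, 0]) cube([42, 42, 693]);
translate([1439, 128, 0]) cube([42, 42, 693]);
translate([308, 933, 0]) cube([42, 42, 693]);
translate([1439, 933, 0]) cube([42, 42, 693]);


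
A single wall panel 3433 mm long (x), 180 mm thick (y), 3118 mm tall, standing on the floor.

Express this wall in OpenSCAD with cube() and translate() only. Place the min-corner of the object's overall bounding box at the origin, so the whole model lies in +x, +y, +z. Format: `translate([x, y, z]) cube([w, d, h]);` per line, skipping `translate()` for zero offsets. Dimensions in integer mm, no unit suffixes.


cube([3433, 180, 3118]);


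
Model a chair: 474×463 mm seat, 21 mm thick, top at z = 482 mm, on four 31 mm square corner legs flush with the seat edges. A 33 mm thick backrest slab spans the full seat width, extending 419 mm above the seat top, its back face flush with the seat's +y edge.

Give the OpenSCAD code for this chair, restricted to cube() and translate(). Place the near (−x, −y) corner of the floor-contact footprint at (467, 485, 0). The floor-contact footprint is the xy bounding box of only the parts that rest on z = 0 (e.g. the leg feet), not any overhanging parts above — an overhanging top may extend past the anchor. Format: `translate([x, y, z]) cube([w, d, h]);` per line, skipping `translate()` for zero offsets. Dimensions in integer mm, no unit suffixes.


translate([467, 485, 461]) cube([474, 463, 21]);
translate([467, 485, 0]) cube([31, 31, 461]);
translate([910, 485, 0]) cube([31, 31, 461]);
translate([467, 917, 0]) cube([31, 31, 461]);
translate([910, 917, 0]) cube([31, 31, 461]);
translate([467, 915, 482]) cube([474, 33, 419]);
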